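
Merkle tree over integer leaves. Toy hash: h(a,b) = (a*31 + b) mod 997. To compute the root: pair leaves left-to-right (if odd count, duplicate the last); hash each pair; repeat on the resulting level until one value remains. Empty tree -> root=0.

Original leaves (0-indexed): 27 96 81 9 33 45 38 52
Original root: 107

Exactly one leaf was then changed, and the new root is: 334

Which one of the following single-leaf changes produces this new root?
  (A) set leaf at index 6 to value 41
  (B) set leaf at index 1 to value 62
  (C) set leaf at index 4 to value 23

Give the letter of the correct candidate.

Answer: B

Derivation:
Original leaves: [27, 96, 81, 9, 33, 45, 38, 52]
Target new root: 334
Try each candidate change and compute the resulting root:
Candidate A: set leaf[6] = 41 -> leaves = [27, 96, 81, 9, 33, 45, 41, 52]
  L0: [27, 96, 81, 9, 33, 45, 41, 52]
  L1: h(27,96)=(27*31+96)%997=933 h(81,9)=(81*31+9)%997=526 h(33,45)=(33*31+45)%997=71 h(41,52)=(41*31+52)%997=326 -> [933, 526, 71, 326]
  L2: h(933,526)=(933*31+526)%997=536 h(71,326)=(71*31+326)%997=533 -> [536, 533]
  L3: h(536,533)=(536*31+533)%997=200 -> [200]
  root = 200 != target 334
Candidate B: set leaf[1] = 62 -> leaves = [27, 62, 81, 9, 33, 45, 38, 52]
  L0: [27, 62, 81, 9, 33, 45, 38, 52]
  L1: h(27,62)=(27*31+62)%997=899 h(81,9)=(81*31+9)%997=526 h(33,45)=(33*31+45)%997=71 h(38,52)=(38*31+52)%997=233 -> [899, 526, 71, 233]
  L2: h(899,526)=(899*31+526)%997=479 h(71,233)=(71*31+233)%997=440 -> [479, 440]
  L3: h(479,440)=(479*31+440)%997=334 -> [334]
  root = 334 == target 334  ** MATCH **
Candidate C: set leaf[4] = 23 -> leaves = [27, 96, 81, 9, 23, 45, 38, 52]
  L0: [27, 96, 81, 9, 23, 45, 38, 52]
  L1: h(27,96)=(27*31+96)%997=933 h(81,9)=(81*31+9)%997=526 h(23,45)=(23*31+45)%997=758 h(38,52)=(38*31+52)%997=233 -> [933, 526, 758, 233]
  L2: h(933,526)=(933*31+526)%997=536 h(758,233)=(758*31+233)%997=800 -> [536, 800]
  L3: h(536,800)=(536*31+800)%997=467 -> [467]
  root = 467 != target 334
Candidate B produces the target root.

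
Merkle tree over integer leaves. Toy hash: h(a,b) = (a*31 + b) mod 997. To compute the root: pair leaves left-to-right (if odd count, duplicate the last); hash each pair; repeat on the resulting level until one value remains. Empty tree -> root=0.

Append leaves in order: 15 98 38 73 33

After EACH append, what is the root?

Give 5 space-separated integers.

After append 15 (leaves=[15]):
  L0: [15]
  root=15
After append 98 (leaves=[15, 98]):
  L0: [15, 98]
  L1: h(15,98)=(15*31+98)%997=563 -> [563]
  root=563
After append 38 (leaves=[15, 98, 38]):
  L0: [15, 98, 38]
  L1: h(15,98)=(15*31+98)%997=563 h(38,38)=(38*31+38)%997=219 -> [563, 219]
  L2: h(563,219)=(563*31+219)%997=723 -> [723]
  root=723
After append 73 (leaves=[15, 98, 38, 73]):
  L0: [15, 98, 38, 73]
  L1: h(15,98)=(15*31+98)%997=563 h(38,73)=(38*31+73)%997=254 -> [563, 254]
  L2: h(563,254)=(563*31+254)%997=758 -> [758]
  root=758
After append 33 (leaves=[15, 98, 38, 73, 33]):
  L0: [15, 98, 38, 73, 33]
  L1: h(15,98)=(15*31+98)%997=563 h(38,73)=(38*31+73)%997=254 h(33,33)=(33*31+33)%997=59 -> [563, 254, 59]
  L2: h(563,254)=(563*31+254)%997=758 h(59,59)=(59*31+59)%997=891 -> [758, 891]
  L3: h(758,891)=(758*31+891)%997=461 -> [461]
  root=461

Answer: 15 563 723 758 461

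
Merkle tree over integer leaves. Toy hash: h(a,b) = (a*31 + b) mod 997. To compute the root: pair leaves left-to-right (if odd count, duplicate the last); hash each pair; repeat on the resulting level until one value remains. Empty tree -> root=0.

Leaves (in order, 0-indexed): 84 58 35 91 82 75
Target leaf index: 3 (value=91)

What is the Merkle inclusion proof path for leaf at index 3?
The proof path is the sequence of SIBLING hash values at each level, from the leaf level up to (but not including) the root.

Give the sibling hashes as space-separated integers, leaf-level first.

L0 (leaves): [84, 58, 35, 91, 82, 75], target index=3
L1: h(84,58)=(84*31+58)%997=668 [pair 0] h(35,91)=(35*31+91)%997=179 [pair 1] h(82,75)=(82*31+75)%997=623 [pair 2] -> [668, 179, 623]
  Sibling for proof at L0: 35
L2: h(668,179)=(668*31+179)%997=947 [pair 0] h(623,623)=(623*31+623)%997=993 [pair 1] -> [947, 993]
  Sibling for proof at L1: 668
L3: h(947,993)=(947*31+993)%997=440 [pair 0] -> [440]
  Sibling for proof at L2: 993
Root: 440
Proof path (sibling hashes from leaf to root): [35, 668, 993]

Answer: 35 668 993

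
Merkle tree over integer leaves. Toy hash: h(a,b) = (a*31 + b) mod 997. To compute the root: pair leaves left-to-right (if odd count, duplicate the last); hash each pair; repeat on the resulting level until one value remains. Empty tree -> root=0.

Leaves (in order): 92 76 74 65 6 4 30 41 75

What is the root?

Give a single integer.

L0: [92, 76, 74, 65, 6, 4, 30, 41, 75]
L1: h(92,76)=(92*31+76)%997=934 h(74,65)=(74*31+65)%997=365 h(6,4)=(6*31+4)%997=190 h(30,41)=(30*31+41)%997=971 h(75,75)=(75*31+75)%997=406 -> [934, 365, 190, 971, 406]
L2: h(934,365)=(934*31+365)%997=406 h(190,971)=(190*31+971)%997=879 h(406,406)=(406*31+406)%997=31 -> [406, 879, 31]
L3: h(406,879)=(406*31+879)%997=504 h(31,31)=(31*31+31)%997=992 -> [504, 992]
L4: h(504,992)=(504*31+992)%997=664 -> [664]

Answer: 664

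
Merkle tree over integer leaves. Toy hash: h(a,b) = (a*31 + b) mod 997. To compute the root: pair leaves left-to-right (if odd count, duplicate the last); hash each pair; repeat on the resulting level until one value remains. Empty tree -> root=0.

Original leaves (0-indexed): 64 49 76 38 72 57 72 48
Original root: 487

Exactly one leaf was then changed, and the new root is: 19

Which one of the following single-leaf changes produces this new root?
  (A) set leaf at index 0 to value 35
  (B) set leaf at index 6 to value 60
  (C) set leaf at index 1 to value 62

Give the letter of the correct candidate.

Original leaves: [64, 49, 76, 38, 72, 57, 72, 48]
Target new root: 19
Try each candidate change and compute the resulting root:
Candidate A: set leaf[0] = 35 -> leaves = [35, 49, 76, 38, 72, 57, 72, 48]
  L0: [35, 49, 76, 38, 72, 57, 72, 48]
  L1: h(35,49)=(35*31+49)%997=137 h(76,38)=(76*31+38)%997=400 h(72,57)=(72*31+57)%997=295 h(72,48)=(72*31+48)%997=286 -> [137, 400, 295, 286]
  L2: h(137,400)=(137*31+400)%997=659 h(295,286)=(295*31+286)%997=458 -> [659, 458]
  L3: h(659,458)=(659*31+458)%997=947 -> [947]
  root = 947 != target 19
Candidate B: set leaf[6] = 60 -> leaves = [64, 49, 76, 38, 72, 57, 60, 48]
  L0: [64, 49, 76, 38, 72, 57, 60, 48]
  L1: h(64,49)=(64*31+49)%997=39 h(76,38)=(76*31+38)%997=400 h(72,57)=(72*31+57)%997=295 h(60,48)=(60*31+48)%997=911 -> [39, 400, 295, 911]
  L2: h(39,400)=(39*31+400)%997=612 h(295,911)=(295*31+911)%997=86 -> [612, 86]
  L3: h(612,86)=(612*31+86)%997=115 -> [115]
  root = 115 != target 19
Candidate C: set leaf[1] = 62 -> leaves = [64, 62, 76, 38, 72, 57, 72, 48]
  L0: [64, 62, 76, 38, 72, 57, 72, 48]
  L1: h(64,62)=(64*31+62)%997=52 h(76,38)=(76*31+38)%997=400 h(72,57)=(72*31+57)%997=295 h(72,48)=(72*31+48)%997=286 -> [52, 400, 295, 286]
  L2: h(52,400)=(52*31+400)%997=18 h(295,286)=(295*31+286)%997=458 -> [18, 458]
  L3: h(18,458)=(18*31+458)%997=19 -> [19]
  root = 19 == target 19  ** MATCH **
Candidate C produces the target root.

Answer: C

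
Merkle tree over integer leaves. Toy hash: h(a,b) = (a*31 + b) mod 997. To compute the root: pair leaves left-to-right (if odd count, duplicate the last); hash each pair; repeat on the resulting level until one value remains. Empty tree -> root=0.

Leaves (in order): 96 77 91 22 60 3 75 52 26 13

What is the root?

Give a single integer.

Answer: 760

Derivation:
L0: [96, 77, 91, 22, 60, 3, 75, 52, 26, 13]
L1: h(96,77)=(96*31+77)%997=62 h(91,22)=(91*31+22)%997=849 h(60,3)=(60*31+3)%997=866 h(75,52)=(75*31+52)%997=383 h(26,13)=(26*31+13)%997=819 -> [62, 849, 866, 383, 819]
L2: h(62,849)=(62*31+849)%997=777 h(866,383)=(866*31+383)%997=310 h(819,819)=(819*31+819)%997=286 -> [777, 310, 286]
L3: h(777,310)=(777*31+310)%997=469 h(286,286)=(286*31+286)%997=179 -> [469, 179]
L4: h(469,179)=(469*31+179)%997=760 -> [760]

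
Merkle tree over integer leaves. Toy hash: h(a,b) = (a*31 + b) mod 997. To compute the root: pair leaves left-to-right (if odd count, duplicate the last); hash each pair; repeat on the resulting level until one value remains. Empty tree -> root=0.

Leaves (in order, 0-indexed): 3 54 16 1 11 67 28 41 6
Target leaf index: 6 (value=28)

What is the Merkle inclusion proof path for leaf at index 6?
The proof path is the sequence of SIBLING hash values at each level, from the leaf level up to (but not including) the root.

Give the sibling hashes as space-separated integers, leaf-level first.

Answer: 41 408 69 199

Derivation:
L0 (leaves): [3, 54, 16, 1, 11, 67, 28, 41, 6], target index=6
L1: h(3,54)=(3*31+54)%997=147 [pair 0] h(16,1)=(16*31+1)%997=497 [pair 1] h(11,67)=(11*31+67)%997=408 [pair 2] h(28,41)=(28*31+41)%997=909 [pair 3] h(6,6)=(6*31+6)%997=192 [pair 4] -> [147, 497, 408, 909, 192]
  Sibling for proof at L0: 41
L2: h(147,497)=(147*31+497)%997=69 [pair 0] h(408,909)=(408*31+909)%997=596 [pair 1] h(192,192)=(192*31+192)%997=162 [pair 2] -> [69, 596, 162]
  Sibling for proof at L1: 408
L3: h(69,596)=(69*31+596)%997=741 [pair 0] h(162,162)=(162*31+162)%997=199 [pair 1] -> [741, 199]
  Sibling for proof at L2: 69
L4: h(741,199)=(741*31+199)%997=239 [pair 0] -> [239]
  Sibling for proof at L3: 199
Root: 239
Proof path (sibling hashes from leaf to root): [41, 408, 69, 199]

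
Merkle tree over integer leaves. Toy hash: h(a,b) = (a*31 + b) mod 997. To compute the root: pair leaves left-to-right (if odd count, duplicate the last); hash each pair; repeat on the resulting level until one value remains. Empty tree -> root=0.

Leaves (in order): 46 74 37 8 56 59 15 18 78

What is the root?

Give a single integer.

L0: [46, 74, 37, 8, 56, 59, 15, 18, 78]
L1: h(46,74)=(46*31+74)%997=503 h(37,8)=(37*31+8)%997=158 h(56,59)=(56*31+59)%997=798 h(15,18)=(15*31+18)%997=483 h(78,78)=(78*31+78)%997=502 -> [503, 158, 798, 483, 502]
L2: h(503,158)=(503*31+158)%997=796 h(798,483)=(798*31+483)%997=296 h(502,502)=(502*31+502)%997=112 -> [796, 296, 112]
L3: h(796,296)=(796*31+296)%997=47 h(112,112)=(112*31+112)%997=593 -> [47, 593]
L4: h(47,593)=(47*31+593)%997=56 -> [56]

Answer: 56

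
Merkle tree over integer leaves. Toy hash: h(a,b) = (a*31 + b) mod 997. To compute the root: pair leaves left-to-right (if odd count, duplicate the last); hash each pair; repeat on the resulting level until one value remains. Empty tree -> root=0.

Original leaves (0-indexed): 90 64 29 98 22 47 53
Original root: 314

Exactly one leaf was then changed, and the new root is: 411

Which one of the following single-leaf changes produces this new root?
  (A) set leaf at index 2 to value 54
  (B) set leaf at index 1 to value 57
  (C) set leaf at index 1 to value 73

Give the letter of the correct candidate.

Original leaves: [90, 64, 29, 98, 22, 47, 53]
Target new root: 411
Try each candidate change and compute the resulting root:
Candidate A: set leaf[2] = 54 -> leaves = [90, 64, 54, 98, 22, 47, 53]
  L0: [90, 64, 54, 98, 22, 47, 53]
  L1: h(90,64)=(90*31+64)%997=860 h(54,98)=(54*31+98)%997=775 h(22,47)=(22*31+47)%997=729 h(53,53)=(53*31+53)%997=699 -> [860, 775, 729, 699]
  L2: h(860,775)=(860*31+775)%997=516 h(729,699)=(729*31+699)%997=367 -> [516, 367]
  L3: h(516,367)=(516*31+367)%997=411 -> [411]
  root = 411 == target 411  ** MATCH **
Candidate B: set leaf[1] = 57 -> leaves = [90, 57, 29, 98, 22, 47, 53]
  L0: [90, 57, 29, 98, 22, 47, 53]
  L1: h(90,57)=(90*31+57)%997=853 h(29,98)=(29*31+98)%997=0 h(22,47)=(22*31+47)%997=729 h(53,53)=(53*31+53)%997=699 -> [853, 0, 729, 699]
  L2: h(853,0)=(853*31+0)%997=521 h(729,699)=(729*31+699)%997=367 -> [521, 367]
  L3: h(521,367)=(521*31+367)%997=566 -> [566]
  root = 566 != target 411
Candidate C: set leaf[1] = 73 -> leaves = [90, 73, 29, 98, 22, 47, 53]
  L0: [90, 73, 29, 98, 22, 47, 53]
  L1: h(90,73)=(90*31+73)%997=869 h(29,98)=(29*31+98)%997=0 h(22,47)=(22*31+47)%997=729 h(53,53)=(53*31+53)%997=699 -> [869, 0, 729, 699]
  L2: h(869,0)=(869*31+0)%997=20 h(729,699)=(729*31+699)%997=367 -> [20, 367]
  L3: h(20,367)=(20*31+367)%997=987 -> [987]
  root = 987 != target 411
Candidate A produces the target root.

Answer: A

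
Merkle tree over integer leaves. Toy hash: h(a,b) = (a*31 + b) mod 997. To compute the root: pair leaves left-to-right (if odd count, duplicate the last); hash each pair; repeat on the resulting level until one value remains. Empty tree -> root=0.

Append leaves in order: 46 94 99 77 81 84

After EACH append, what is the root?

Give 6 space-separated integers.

Answer: 46 523 438 416 128 224

Derivation:
After append 46 (leaves=[46]):
  L0: [46]
  root=46
After append 94 (leaves=[46, 94]):
  L0: [46, 94]
  L1: h(46,94)=(46*31+94)%997=523 -> [523]
  root=523
After append 99 (leaves=[46, 94, 99]):
  L0: [46, 94, 99]
  L1: h(46,94)=(46*31+94)%997=523 h(99,99)=(99*31+99)%997=177 -> [523, 177]
  L2: h(523,177)=(523*31+177)%997=438 -> [438]
  root=438
After append 77 (leaves=[46, 94, 99, 77]):
  L0: [46, 94, 99, 77]
  L1: h(46,94)=(46*31+94)%997=523 h(99,77)=(99*31+77)%997=155 -> [523, 155]
  L2: h(523,155)=(523*31+155)%997=416 -> [416]
  root=416
After append 81 (leaves=[46, 94, 99, 77, 81]):
  L0: [46, 94, 99, 77, 81]
  L1: h(46,94)=(46*31+94)%997=523 h(99,77)=(99*31+77)%997=155 h(81,81)=(81*31+81)%997=598 -> [523, 155, 598]
  L2: h(523,155)=(523*31+155)%997=416 h(598,598)=(598*31+598)%997=193 -> [416, 193]
  L3: h(416,193)=(416*31+193)%997=128 -> [128]
  root=128
After append 84 (leaves=[46, 94, 99, 77, 81, 84]):
  L0: [46, 94, 99, 77, 81, 84]
  L1: h(46,94)=(46*31+94)%997=523 h(99,77)=(99*31+77)%997=155 h(81,84)=(81*31+84)%997=601 -> [523, 155, 601]
  L2: h(523,155)=(523*31+155)%997=416 h(601,601)=(601*31+601)%997=289 -> [416, 289]
  L3: h(416,289)=(416*31+289)%997=224 -> [224]
  root=224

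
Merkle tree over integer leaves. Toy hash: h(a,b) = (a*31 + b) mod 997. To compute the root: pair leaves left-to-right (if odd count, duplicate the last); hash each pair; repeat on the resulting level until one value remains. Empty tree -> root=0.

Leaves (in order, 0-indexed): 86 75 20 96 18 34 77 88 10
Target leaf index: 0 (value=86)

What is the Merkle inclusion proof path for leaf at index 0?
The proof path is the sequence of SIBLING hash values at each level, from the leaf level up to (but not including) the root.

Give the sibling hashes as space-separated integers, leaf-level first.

Answer: 75 716 887 664

Derivation:
L0 (leaves): [86, 75, 20, 96, 18, 34, 77, 88, 10], target index=0
L1: h(86,75)=(86*31+75)%997=747 [pair 0] h(20,96)=(20*31+96)%997=716 [pair 1] h(18,34)=(18*31+34)%997=592 [pair 2] h(77,88)=(77*31+88)%997=481 [pair 3] h(10,10)=(10*31+10)%997=320 [pair 4] -> [747, 716, 592, 481, 320]
  Sibling for proof at L0: 75
L2: h(747,716)=(747*31+716)%997=942 [pair 0] h(592,481)=(592*31+481)%997=887 [pair 1] h(320,320)=(320*31+320)%997=270 [pair 2] -> [942, 887, 270]
  Sibling for proof at L1: 716
L3: h(942,887)=(942*31+887)%997=179 [pair 0] h(270,270)=(270*31+270)%997=664 [pair 1] -> [179, 664]
  Sibling for proof at L2: 887
L4: h(179,664)=(179*31+664)%997=231 [pair 0] -> [231]
  Sibling for proof at L3: 664
Root: 231
Proof path (sibling hashes from leaf to root): [75, 716, 887, 664]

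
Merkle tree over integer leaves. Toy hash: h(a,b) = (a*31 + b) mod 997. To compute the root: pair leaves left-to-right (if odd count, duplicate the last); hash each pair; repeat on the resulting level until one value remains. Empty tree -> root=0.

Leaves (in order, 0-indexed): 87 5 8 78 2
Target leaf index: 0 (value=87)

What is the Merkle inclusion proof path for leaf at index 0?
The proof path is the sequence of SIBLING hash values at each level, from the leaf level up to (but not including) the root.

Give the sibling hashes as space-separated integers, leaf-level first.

L0 (leaves): [87, 5, 8, 78, 2], target index=0
L1: h(87,5)=(87*31+5)%997=708 [pair 0] h(8,78)=(8*31+78)%997=326 [pair 1] h(2,2)=(2*31+2)%997=64 [pair 2] -> [708, 326, 64]
  Sibling for proof at L0: 5
L2: h(708,326)=(708*31+326)%997=340 [pair 0] h(64,64)=(64*31+64)%997=54 [pair 1] -> [340, 54]
  Sibling for proof at L1: 326
L3: h(340,54)=(340*31+54)%997=624 [pair 0] -> [624]
  Sibling for proof at L2: 54
Root: 624
Proof path (sibling hashes from leaf to root): [5, 326, 54]

Answer: 5 326 54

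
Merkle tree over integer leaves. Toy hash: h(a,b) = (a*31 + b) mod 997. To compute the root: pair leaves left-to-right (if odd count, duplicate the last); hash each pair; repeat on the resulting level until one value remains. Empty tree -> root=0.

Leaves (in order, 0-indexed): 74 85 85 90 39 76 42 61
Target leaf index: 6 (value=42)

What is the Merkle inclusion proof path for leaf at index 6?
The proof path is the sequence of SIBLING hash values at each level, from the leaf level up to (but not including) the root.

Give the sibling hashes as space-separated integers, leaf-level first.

Answer: 61 288 702

Derivation:
L0 (leaves): [74, 85, 85, 90, 39, 76, 42, 61], target index=6
L1: h(74,85)=(74*31+85)%997=385 [pair 0] h(85,90)=(85*31+90)%997=731 [pair 1] h(39,76)=(39*31+76)%997=288 [pair 2] h(42,61)=(42*31+61)%997=366 [pair 3] -> [385, 731, 288, 366]
  Sibling for proof at L0: 61
L2: h(385,731)=(385*31+731)%997=702 [pair 0] h(288,366)=(288*31+366)%997=321 [pair 1] -> [702, 321]
  Sibling for proof at L1: 288
L3: h(702,321)=(702*31+321)%997=149 [pair 0] -> [149]
  Sibling for proof at L2: 702
Root: 149
Proof path (sibling hashes from leaf to root): [61, 288, 702]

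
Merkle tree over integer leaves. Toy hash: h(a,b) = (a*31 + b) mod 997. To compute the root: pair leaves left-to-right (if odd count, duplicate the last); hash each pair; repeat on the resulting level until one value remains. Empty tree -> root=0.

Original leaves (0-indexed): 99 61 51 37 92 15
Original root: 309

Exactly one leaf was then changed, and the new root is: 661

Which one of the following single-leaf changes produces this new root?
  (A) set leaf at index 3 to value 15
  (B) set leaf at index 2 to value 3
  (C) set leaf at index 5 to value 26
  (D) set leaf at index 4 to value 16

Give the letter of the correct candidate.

Original leaves: [99, 61, 51, 37, 92, 15]
Target new root: 661
Try each candidate change and compute the resulting root:
Candidate A: set leaf[3] = 15 -> leaves = [99, 61, 51, 15, 92, 15]
  L0: [99, 61, 51, 15, 92, 15]
  L1: h(99,61)=(99*31+61)%997=139 h(51,15)=(51*31+15)%997=599 h(92,15)=(92*31+15)%997=873 -> [139, 599, 873]
  L2: h(139,599)=(139*31+599)%997=920 h(873,873)=(873*31+873)%997=20 -> [920, 20]
  L3: h(920,20)=(920*31+20)%997=624 -> [624]
  root = 624 != target 661
Candidate B: set leaf[2] = 3 -> leaves = [99, 61, 3, 37, 92, 15]
  L0: [99, 61, 3, 37, 92, 15]
  L1: h(99,61)=(99*31+61)%997=139 h(3,37)=(3*31+37)%997=130 h(92,15)=(92*31+15)%997=873 -> [139, 130, 873]
  L2: h(139,130)=(139*31+130)%997=451 h(873,873)=(873*31+873)%997=20 -> [451, 20]
  L3: h(451,20)=(451*31+20)%997=43 -> [43]
  root = 43 != target 661
Candidate C: set leaf[5] = 26 -> leaves = [99, 61, 51, 37, 92, 26]
  L0: [99, 61, 51, 37, 92, 26]
  L1: h(99,61)=(99*31+61)%997=139 h(51,37)=(51*31+37)%997=621 h(92,26)=(92*31+26)%997=884 -> [139, 621, 884]
  L2: h(139,621)=(139*31+621)%997=942 h(884,884)=(884*31+884)%997=372 -> [942, 372]
  L3: h(942,372)=(942*31+372)%997=661 -> [661]
  root = 661 == target 661  ** MATCH **
Candidate D: set leaf[4] = 16 -> leaves = [99, 61, 51, 37, 16, 15]
  L0: [99, 61, 51, 37, 16, 15]
  L1: h(99,61)=(99*31+61)%997=139 h(51,37)=(51*31+37)%997=621 h(16,15)=(16*31+15)%997=511 -> [139, 621, 511]
  L2: h(139,621)=(139*31+621)%997=942 h(511,511)=(511*31+511)%997=400 -> [942, 400]
  L3: h(942,400)=(942*31+400)%997=689 -> [689]
  root = 689 != target 661
Candidate C produces the target root.

Answer: C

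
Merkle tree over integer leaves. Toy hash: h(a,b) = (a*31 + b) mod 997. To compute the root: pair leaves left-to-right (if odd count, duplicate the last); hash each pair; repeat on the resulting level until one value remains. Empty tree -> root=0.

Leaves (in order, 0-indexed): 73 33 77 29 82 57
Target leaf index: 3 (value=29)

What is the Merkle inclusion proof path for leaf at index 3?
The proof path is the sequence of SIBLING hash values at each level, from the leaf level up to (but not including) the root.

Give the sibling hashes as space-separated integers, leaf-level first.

Answer: 77 302 417

Derivation:
L0 (leaves): [73, 33, 77, 29, 82, 57], target index=3
L1: h(73,33)=(73*31+33)%997=302 [pair 0] h(77,29)=(77*31+29)%997=422 [pair 1] h(82,57)=(82*31+57)%997=605 [pair 2] -> [302, 422, 605]
  Sibling for proof at L0: 77
L2: h(302,422)=(302*31+422)%997=811 [pair 0] h(605,605)=(605*31+605)%997=417 [pair 1] -> [811, 417]
  Sibling for proof at L1: 302
L3: h(811,417)=(811*31+417)%997=633 [pair 0] -> [633]
  Sibling for proof at L2: 417
Root: 633
Proof path (sibling hashes from leaf to root): [77, 302, 417]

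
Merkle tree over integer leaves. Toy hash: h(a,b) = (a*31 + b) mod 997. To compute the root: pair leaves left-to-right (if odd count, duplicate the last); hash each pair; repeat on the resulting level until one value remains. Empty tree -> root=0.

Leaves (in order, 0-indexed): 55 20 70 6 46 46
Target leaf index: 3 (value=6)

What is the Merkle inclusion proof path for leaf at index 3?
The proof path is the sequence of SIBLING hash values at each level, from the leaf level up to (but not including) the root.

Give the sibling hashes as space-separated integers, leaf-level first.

L0 (leaves): [55, 20, 70, 6, 46, 46], target index=3
L1: h(55,20)=(55*31+20)%997=728 [pair 0] h(70,6)=(70*31+6)%997=182 [pair 1] h(46,46)=(46*31+46)%997=475 [pair 2] -> [728, 182, 475]
  Sibling for proof at L0: 70
L2: h(728,182)=(728*31+182)%997=816 [pair 0] h(475,475)=(475*31+475)%997=245 [pair 1] -> [816, 245]
  Sibling for proof at L1: 728
L3: h(816,245)=(816*31+245)%997=616 [pair 0] -> [616]
  Sibling for proof at L2: 245
Root: 616
Proof path (sibling hashes from leaf to root): [70, 728, 245]

Answer: 70 728 245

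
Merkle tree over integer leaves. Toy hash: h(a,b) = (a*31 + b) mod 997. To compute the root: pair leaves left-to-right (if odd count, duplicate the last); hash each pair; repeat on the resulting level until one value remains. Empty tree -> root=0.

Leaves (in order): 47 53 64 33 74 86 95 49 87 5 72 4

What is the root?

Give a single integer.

L0: [47, 53, 64, 33, 74, 86, 95, 49, 87, 5, 72, 4]
L1: h(47,53)=(47*31+53)%997=513 h(64,33)=(64*31+33)%997=23 h(74,86)=(74*31+86)%997=386 h(95,49)=(95*31+49)%997=3 h(87,5)=(87*31+5)%997=708 h(72,4)=(72*31+4)%997=242 -> [513, 23, 386, 3, 708, 242]
L2: h(513,23)=(513*31+23)%997=971 h(386,3)=(386*31+3)%997=5 h(708,242)=(708*31+242)%997=256 -> [971, 5, 256]
L3: h(971,5)=(971*31+5)%997=196 h(256,256)=(256*31+256)%997=216 -> [196, 216]
L4: h(196,216)=(196*31+216)%997=310 -> [310]

Answer: 310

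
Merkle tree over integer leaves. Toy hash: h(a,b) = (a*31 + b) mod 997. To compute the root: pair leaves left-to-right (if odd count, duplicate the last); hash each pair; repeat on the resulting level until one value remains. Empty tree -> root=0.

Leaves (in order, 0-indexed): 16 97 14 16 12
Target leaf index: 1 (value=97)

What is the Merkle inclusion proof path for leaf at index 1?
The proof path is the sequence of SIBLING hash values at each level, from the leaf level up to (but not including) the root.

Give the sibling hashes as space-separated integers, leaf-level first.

L0 (leaves): [16, 97, 14, 16, 12], target index=1
L1: h(16,97)=(16*31+97)%997=593 [pair 0] h(14,16)=(14*31+16)%997=450 [pair 1] h(12,12)=(12*31+12)%997=384 [pair 2] -> [593, 450, 384]
  Sibling for proof at L0: 16
L2: h(593,450)=(593*31+450)%997=887 [pair 0] h(384,384)=(384*31+384)%997=324 [pair 1] -> [887, 324]
  Sibling for proof at L1: 450
L3: h(887,324)=(887*31+324)%997=902 [pair 0] -> [902]
  Sibling for proof at L2: 324
Root: 902
Proof path (sibling hashes from leaf to root): [16, 450, 324]

Answer: 16 450 324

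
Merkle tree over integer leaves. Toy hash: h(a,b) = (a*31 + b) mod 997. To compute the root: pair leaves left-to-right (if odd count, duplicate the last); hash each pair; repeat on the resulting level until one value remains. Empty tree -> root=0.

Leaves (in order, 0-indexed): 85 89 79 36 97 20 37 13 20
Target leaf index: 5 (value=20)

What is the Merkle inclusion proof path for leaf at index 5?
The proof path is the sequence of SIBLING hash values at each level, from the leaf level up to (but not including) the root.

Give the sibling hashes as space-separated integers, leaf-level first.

L0 (leaves): [85, 89, 79, 36, 97, 20, 37, 13, 20], target index=5
L1: h(85,89)=(85*31+89)%997=730 [pair 0] h(79,36)=(79*31+36)%997=491 [pair 1] h(97,20)=(97*31+20)%997=36 [pair 2] h(37,13)=(37*31+13)%997=163 [pair 3] h(20,20)=(20*31+20)%997=640 [pair 4] -> [730, 491, 36, 163, 640]
  Sibling for proof at L0: 97
L2: h(730,491)=(730*31+491)%997=190 [pair 0] h(36,163)=(36*31+163)%997=282 [pair 1] h(640,640)=(640*31+640)%997=540 [pair 2] -> [190, 282, 540]
  Sibling for proof at L1: 163
L3: h(190,282)=(190*31+282)%997=190 [pair 0] h(540,540)=(540*31+540)%997=331 [pair 1] -> [190, 331]
  Sibling for proof at L2: 190
L4: h(190,331)=(190*31+331)%997=239 [pair 0] -> [239]
  Sibling for proof at L3: 331
Root: 239
Proof path (sibling hashes from leaf to root): [97, 163, 190, 331]

Answer: 97 163 190 331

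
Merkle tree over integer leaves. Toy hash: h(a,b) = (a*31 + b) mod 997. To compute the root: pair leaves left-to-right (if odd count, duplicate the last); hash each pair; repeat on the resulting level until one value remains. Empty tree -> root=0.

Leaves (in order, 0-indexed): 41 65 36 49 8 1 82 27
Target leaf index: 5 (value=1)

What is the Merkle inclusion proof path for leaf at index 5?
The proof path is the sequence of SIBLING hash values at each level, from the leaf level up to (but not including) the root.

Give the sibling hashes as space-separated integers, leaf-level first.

L0 (leaves): [41, 65, 36, 49, 8, 1, 82, 27], target index=5
L1: h(41,65)=(41*31+65)%997=339 [pair 0] h(36,49)=(36*31+49)%997=168 [pair 1] h(8,1)=(8*31+1)%997=249 [pair 2] h(82,27)=(82*31+27)%997=575 [pair 3] -> [339, 168, 249, 575]
  Sibling for proof at L0: 8
L2: h(339,168)=(339*31+168)%997=707 [pair 0] h(249,575)=(249*31+575)%997=318 [pair 1] -> [707, 318]
  Sibling for proof at L1: 575
L3: h(707,318)=(707*31+318)%997=301 [pair 0] -> [301]
  Sibling for proof at L2: 707
Root: 301
Proof path (sibling hashes from leaf to root): [8, 575, 707]

Answer: 8 575 707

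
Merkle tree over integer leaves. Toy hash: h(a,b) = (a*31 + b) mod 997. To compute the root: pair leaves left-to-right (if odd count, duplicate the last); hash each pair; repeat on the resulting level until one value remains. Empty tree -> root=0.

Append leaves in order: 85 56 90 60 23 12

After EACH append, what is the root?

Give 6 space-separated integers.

After append 85 (leaves=[85]):
  L0: [85]
  root=85
After append 56 (leaves=[85, 56]):
  L0: [85, 56]
  L1: h(85,56)=(85*31+56)%997=697 -> [697]
  root=697
After append 90 (leaves=[85, 56, 90]):
  L0: [85, 56, 90]
  L1: h(85,56)=(85*31+56)%997=697 h(90,90)=(90*31+90)%997=886 -> [697, 886]
  L2: h(697,886)=(697*31+886)%997=559 -> [559]
  root=559
After append 60 (leaves=[85, 56, 90, 60]):
  L0: [85, 56, 90, 60]
  L1: h(85,56)=(85*31+56)%997=697 h(90,60)=(90*31+60)%997=856 -> [697, 856]
  L2: h(697,856)=(697*31+856)%997=529 -> [529]
  root=529
After append 23 (leaves=[85, 56, 90, 60, 23]):
  L0: [85, 56, 90, 60, 23]
  L1: h(85,56)=(85*31+56)%997=697 h(90,60)=(90*31+60)%997=856 h(23,23)=(23*31+23)%997=736 -> [697, 856, 736]
  L2: h(697,856)=(697*31+856)%997=529 h(736,736)=(736*31+736)%997=621 -> [529, 621]
  L3: h(529,621)=(529*31+621)%997=71 -> [71]
  root=71
After append 12 (leaves=[85, 56, 90, 60, 23, 12]):
  L0: [85, 56, 90, 60, 23, 12]
  L1: h(85,56)=(85*31+56)%997=697 h(90,60)=(90*31+60)%997=856 h(23,12)=(23*31+12)%997=725 -> [697, 856, 725]
  L2: h(697,856)=(697*31+856)%997=529 h(725,725)=(725*31+725)%997=269 -> [529, 269]
  L3: h(529,269)=(529*31+269)%997=716 -> [716]
  root=716

Answer: 85 697 559 529 71 716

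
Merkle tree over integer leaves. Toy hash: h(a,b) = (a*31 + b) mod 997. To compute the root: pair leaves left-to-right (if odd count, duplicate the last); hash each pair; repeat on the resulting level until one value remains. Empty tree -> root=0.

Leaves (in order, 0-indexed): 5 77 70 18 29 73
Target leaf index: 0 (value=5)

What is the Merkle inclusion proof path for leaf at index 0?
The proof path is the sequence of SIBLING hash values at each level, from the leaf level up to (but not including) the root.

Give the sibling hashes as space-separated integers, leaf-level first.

Answer: 77 194 197

Derivation:
L0 (leaves): [5, 77, 70, 18, 29, 73], target index=0
L1: h(5,77)=(5*31+77)%997=232 [pair 0] h(70,18)=(70*31+18)%997=194 [pair 1] h(29,73)=(29*31+73)%997=972 [pair 2] -> [232, 194, 972]
  Sibling for proof at L0: 77
L2: h(232,194)=(232*31+194)%997=407 [pair 0] h(972,972)=(972*31+972)%997=197 [pair 1] -> [407, 197]
  Sibling for proof at L1: 194
L3: h(407,197)=(407*31+197)%997=850 [pair 0] -> [850]
  Sibling for proof at L2: 197
Root: 850
Proof path (sibling hashes from leaf to root): [77, 194, 197]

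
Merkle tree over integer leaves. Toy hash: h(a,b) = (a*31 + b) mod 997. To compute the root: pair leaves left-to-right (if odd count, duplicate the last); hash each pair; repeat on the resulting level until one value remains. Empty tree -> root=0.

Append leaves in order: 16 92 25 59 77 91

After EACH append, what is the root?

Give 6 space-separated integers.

After append 16 (leaves=[16]):
  L0: [16]
  root=16
After append 92 (leaves=[16, 92]):
  L0: [16, 92]
  L1: h(16,92)=(16*31+92)%997=588 -> [588]
  root=588
After append 25 (leaves=[16, 92, 25]):
  L0: [16, 92, 25]
  L1: h(16,92)=(16*31+92)%997=588 h(25,25)=(25*31+25)%997=800 -> [588, 800]
  L2: h(588,800)=(588*31+800)%997=85 -> [85]
  root=85
After append 59 (leaves=[16, 92, 25, 59]):
  L0: [16, 92, 25, 59]
  L1: h(16,92)=(16*31+92)%997=588 h(25,59)=(25*31+59)%997=834 -> [588, 834]
  L2: h(588,834)=(588*31+834)%997=119 -> [119]
  root=119
After append 77 (leaves=[16, 92, 25, 59, 77]):
  L0: [16, 92, 25, 59, 77]
  L1: h(16,92)=(16*31+92)%997=588 h(25,59)=(25*31+59)%997=834 h(77,77)=(77*31+77)%997=470 -> [588, 834, 470]
  L2: h(588,834)=(588*31+834)%997=119 h(470,470)=(470*31+470)%997=85 -> [119, 85]
  L3: h(119,85)=(119*31+85)%997=783 -> [783]
  root=783
After append 91 (leaves=[16, 92, 25, 59, 77, 91]):
  L0: [16, 92, 25, 59, 77, 91]
  L1: h(16,92)=(16*31+92)%997=588 h(25,59)=(25*31+59)%997=834 h(77,91)=(77*31+91)%997=484 -> [588, 834, 484]
  L2: h(588,834)=(588*31+834)%997=119 h(484,484)=(484*31+484)%997=533 -> [119, 533]
  L3: h(119,533)=(119*31+533)%997=234 -> [234]
  root=234

Answer: 16 588 85 119 783 234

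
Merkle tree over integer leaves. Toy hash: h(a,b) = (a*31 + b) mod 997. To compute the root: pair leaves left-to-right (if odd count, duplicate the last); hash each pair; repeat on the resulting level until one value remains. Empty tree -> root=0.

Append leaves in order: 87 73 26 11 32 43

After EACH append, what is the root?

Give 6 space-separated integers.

After append 87 (leaves=[87]):
  L0: [87]
  root=87
After append 73 (leaves=[87, 73]):
  L0: [87, 73]
  L1: h(87,73)=(87*31+73)%997=776 -> [776]
  root=776
After append 26 (leaves=[87, 73, 26]):
  L0: [87, 73, 26]
  L1: h(87,73)=(87*31+73)%997=776 h(26,26)=(26*31+26)%997=832 -> [776, 832]
  L2: h(776,832)=(776*31+832)%997=960 -> [960]
  root=960
After append 11 (leaves=[87, 73, 26, 11]):
  L0: [87, 73, 26, 11]
  L1: h(87,73)=(87*31+73)%997=776 h(26,11)=(26*31+11)%997=817 -> [776, 817]
  L2: h(776,817)=(776*31+817)%997=945 -> [945]
  root=945
After append 32 (leaves=[87, 73, 26, 11, 32]):
  L0: [87, 73, 26, 11, 32]
  L1: h(87,73)=(87*31+73)%997=776 h(26,11)=(26*31+11)%997=817 h(32,32)=(32*31+32)%997=27 -> [776, 817, 27]
  L2: h(776,817)=(776*31+817)%997=945 h(27,27)=(27*31+27)%997=864 -> [945, 864]
  L3: h(945,864)=(945*31+864)%997=249 -> [249]
  root=249
After append 43 (leaves=[87, 73, 26, 11, 32, 43]):
  L0: [87, 73, 26, 11, 32, 43]
  L1: h(87,73)=(87*31+73)%997=776 h(26,11)=(26*31+11)%997=817 h(32,43)=(32*31+43)%997=38 -> [776, 817, 38]
  L2: h(776,817)=(776*31+817)%997=945 h(38,38)=(38*31+38)%997=219 -> [945, 219]
  L3: h(945,219)=(945*31+219)%997=601 -> [601]
  root=601

Answer: 87 776 960 945 249 601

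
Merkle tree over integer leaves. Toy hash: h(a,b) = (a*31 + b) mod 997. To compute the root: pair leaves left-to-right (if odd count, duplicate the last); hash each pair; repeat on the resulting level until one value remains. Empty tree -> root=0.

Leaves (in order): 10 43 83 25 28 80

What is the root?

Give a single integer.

Answer: 460

Derivation:
L0: [10, 43, 83, 25, 28, 80]
L1: h(10,43)=(10*31+43)%997=353 h(83,25)=(83*31+25)%997=604 h(28,80)=(28*31+80)%997=948 -> [353, 604, 948]
L2: h(353,604)=(353*31+604)%997=580 h(948,948)=(948*31+948)%997=426 -> [580, 426]
L3: h(580,426)=(580*31+426)%997=460 -> [460]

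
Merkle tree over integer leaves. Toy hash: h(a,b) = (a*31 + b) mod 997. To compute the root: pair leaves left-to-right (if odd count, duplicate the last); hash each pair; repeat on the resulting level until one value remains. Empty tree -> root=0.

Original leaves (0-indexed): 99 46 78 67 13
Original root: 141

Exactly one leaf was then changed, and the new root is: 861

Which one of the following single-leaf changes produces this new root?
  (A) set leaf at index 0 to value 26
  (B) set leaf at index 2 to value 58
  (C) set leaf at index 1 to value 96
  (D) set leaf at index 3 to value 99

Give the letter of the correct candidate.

Original leaves: [99, 46, 78, 67, 13]
Target new root: 861
Try each candidate change and compute the resulting root:
Candidate A: set leaf[0] = 26 -> leaves = [26, 46, 78, 67, 13]
  L0: [26, 46, 78, 67, 13]
  L1: h(26,46)=(26*31+46)%997=852 h(78,67)=(78*31+67)%997=491 h(13,13)=(13*31+13)%997=416 -> [852, 491, 416]
  L2: h(852,491)=(852*31+491)%997=981 h(416,416)=(416*31+416)%997=351 -> [981, 351]
  L3: h(981,351)=(981*31+351)%997=852 -> [852]
  root = 852 != target 861
Candidate B: set leaf[2] = 58 -> leaves = [99, 46, 58, 67, 13]
  L0: [99, 46, 58, 67, 13]
  L1: h(99,46)=(99*31+46)%997=124 h(58,67)=(58*31+67)%997=868 h(13,13)=(13*31+13)%997=416 -> [124, 868, 416]
  L2: h(124,868)=(124*31+868)%997=724 h(416,416)=(416*31+416)%997=351 -> [724, 351]
  L3: h(724,351)=(724*31+351)%997=861 -> [861]
  root = 861 == target 861  ** MATCH **
Candidate C: set leaf[1] = 96 -> leaves = [99, 96, 78, 67, 13]
  L0: [99, 96, 78, 67, 13]
  L1: h(99,96)=(99*31+96)%997=174 h(78,67)=(78*31+67)%997=491 h(13,13)=(13*31+13)%997=416 -> [174, 491, 416]
  L2: h(174,491)=(174*31+491)%997=900 h(416,416)=(416*31+416)%997=351 -> [900, 351]
  L3: h(900,351)=(900*31+351)%997=335 -> [335]
  root = 335 != target 861
Candidate D: set leaf[3] = 99 -> leaves = [99, 46, 78, 99, 13]
  L0: [99, 46, 78, 99, 13]
  L1: h(99,46)=(99*31+46)%997=124 h(78,99)=(78*31+99)%997=523 h(13,13)=(13*31+13)%997=416 -> [124, 523, 416]
  L2: h(124,523)=(124*31+523)%997=379 h(416,416)=(416*31+416)%997=351 -> [379, 351]
  L3: h(379,351)=(379*31+351)%997=136 -> [136]
  root = 136 != target 861
Candidate B produces the target root.

Answer: B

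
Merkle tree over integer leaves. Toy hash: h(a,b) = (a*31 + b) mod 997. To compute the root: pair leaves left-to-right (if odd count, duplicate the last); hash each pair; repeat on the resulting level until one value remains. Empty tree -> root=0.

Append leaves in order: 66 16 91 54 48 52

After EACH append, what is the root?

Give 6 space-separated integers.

Answer: 66 68 35 995 237 365

Derivation:
After append 66 (leaves=[66]):
  L0: [66]
  root=66
After append 16 (leaves=[66, 16]):
  L0: [66, 16]
  L1: h(66,16)=(66*31+16)%997=68 -> [68]
  root=68
After append 91 (leaves=[66, 16, 91]):
  L0: [66, 16, 91]
  L1: h(66,16)=(66*31+16)%997=68 h(91,91)=(91*31+91)%997=918 -> [68, 918]
  L2: h(68,918)=(68*31+918)%997=35 -> [35]
  root=35
After append 54 (leaves=[66, 16, 91, 54]):
  L0: [66, 16, 91, 54]
  L1: h(66,16)=(66*31+16)%997=68 h(91,54)=(91*31+54)%997=881 -> [68, 881]
  L2: h(68,881)=(68*31+881)%997=995 -> [995]
  root=995
After append 48 (leaves=[66, 16, 91, 54, 48]):
  L0: [66, 16, 91, 54, 48]
  L1: h(66,16)=(66*31+16)%997=68 h(91,54)=(91*31+54)%997=881 h(48,48)=(48*31+48)%997=539 -> [68, 881, 539]
  L2: h(68,881)=(68*31+881)%997=995 h(539,539)=(539*31+539)%997=299 -> [995, 299]
  L3: h(995,299)=(995*31+299)%997=237 -> [237]
  root=237
After append 52 (leaves=[66, 16, 91, 54, 48, 52]):
  L0: [66, 16, 91, 54, 48, 52]
  L1: h(66,16)=(66*31+16)%997=68 h(91,54)=(91*31+54)%997=881 h(48,52)=(48*31+52)%997=543 -> [68, 881, 543]
  L2: h(68,881)=(68*31+881)%997=995 h(543,543)=(543*31+543)%997=427 -> [995, 427]
  L3: h(995,427)=(995*31+427)%997=365 -> [365]
  root=365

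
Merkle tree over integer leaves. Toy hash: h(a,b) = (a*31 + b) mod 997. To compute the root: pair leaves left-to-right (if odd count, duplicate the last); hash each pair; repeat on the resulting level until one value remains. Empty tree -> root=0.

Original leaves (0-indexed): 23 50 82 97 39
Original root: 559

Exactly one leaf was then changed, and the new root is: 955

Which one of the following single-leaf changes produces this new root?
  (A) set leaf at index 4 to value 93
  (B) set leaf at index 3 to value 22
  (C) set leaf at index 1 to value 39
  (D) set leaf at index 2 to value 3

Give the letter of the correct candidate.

Answer: C

Derivation:
Original leaves: [23, 50, 82, 97, 39]
Target new root: 955
Try each candidate change and compute the resulting root:
Candidate A: set leaf[4] = 93 -> leaves = [23, 50, 82, 97, 93]
  L0: [23, 50, 82, 97, 93]
  L1: h(23,50)=(23*31+50)%997=763 h(82,97)=(82*31+97)%997=645 h(93,93)=(93*31+93)%997=982 -> [763, 645, 982]
  L2: h(763,645)=(763*31+645)%997=370 h(982,982)=(982*31+982)%997=517 -> [370, 517]
  L3: h(370,517)=(370*31+517)%997=23 -> [23]
  root = 23 != target 955
Candidate B: set leaf[3] = 22 -> leaves = [23, 50, 82, 22, 39]
  L0: [23, 50, 82, 22, 39]
  L1: h(23,50)=(23*31+50)%997=763 h(82,22)=(82*31+22)%997=570 h(39,39)=(39*31+39)%997=251 -> [763, 570, 251]
  L2: h(763,570)=(763*31+570)%997=295 h(251,251)=(251*31+251)%997=56 -> [295, 56]
  L3: h(295,56)=(295*31+56)%997=228 -> [228]
  root = 228 != target 955
Candidate C: set leaf[1] = 39 -> leaves = [23, 39, 82, 97, 39]
  L0: [23, 39, 82, 97, 39]
  L1: h(23,39)=(23*31+39)%997=752 h(82,97)=(82*31+97)%997=645 h(39,39)=(39*31+39)%997=251 -> [752, 645, 251]
  L2: h(752,645)=(752*31+645)%997=29 h(251,251)=(251*31+251)%997=56 -> [29, 56]
  L3: h(29,56)=(29*31+56)%997=955 -> [955]
  root = 955 == target 955  ** MATCH **
Candidate D: set leaf[2] = 3 -> leaves = [23, 50, 3, 97, 39]
  L0: [23, 50, 3, 97, 39]
  L1: h(23,50)=(23*31+50)%997=763 h(3,97)=(3*31+97)%997=190 h(39,39)=(39*31+39)%997=251 -> [763, 190, 251]
  L2: h(763,190)=(763*31+190)%997=912 h(251,251)=(251*31+251)%997=56 -> [912, 56]
  L3: h(912,56)=(912*31+56)%997=412 -> [412]
  root = 412 != target 955
Candidate C produces the target root.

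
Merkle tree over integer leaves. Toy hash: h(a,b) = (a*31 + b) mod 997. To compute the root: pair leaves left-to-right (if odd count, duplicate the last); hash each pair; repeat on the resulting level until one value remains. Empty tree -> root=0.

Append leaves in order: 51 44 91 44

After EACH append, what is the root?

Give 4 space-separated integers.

After append 51 (leaves=[51]):
  L0: [51]
  root=51
After append 44 (leaves=[51, 44]):
  L0: [51, 44]
  L1: h(51,44)=(51*31+44)%997=628 -> [628]
  root=628
After append 91 (leaves=[51, 44, 91]):
  L0: [51, 44, 91]
  L1: h(51,44)=(51*31+44)%997=628 h(91,91)=(91*31+91)%997=918 -> [628, 918]
  L2: h(628,918)=(628*31+918)%997=446 -> [446]
  root=446
After append 44 (leaves=[51, 44, 91, 44]):
  L0: [51, 44, 91, 44]
  L1: h(51,44)=(51*31+44)%997=628 h(91,44)=(91*31+44)%997=871 -> [628, 871]
  L2: h(628,871)=(628*31+871)%997=399 -> [399]
  root=399

Answer: 51 628 446 399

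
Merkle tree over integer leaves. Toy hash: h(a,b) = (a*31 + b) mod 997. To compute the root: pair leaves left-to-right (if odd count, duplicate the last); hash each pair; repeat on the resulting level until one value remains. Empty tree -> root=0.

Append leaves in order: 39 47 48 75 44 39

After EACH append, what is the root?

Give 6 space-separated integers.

After append 39 (leaves=[39]):
  L0: [39]
  root=39
After append 47 (leaves=[39, 47]):
  L0: [39, 47]
  L1: h(39,47)=(39*31+47)%997=259 -> [259]
  root=259
After append 48 (leaves=[39, 47, 48]):
  L0: [39, 47, 48]
  L1: h(39,47)=(39*31+47)%997=259 h(48,48)=(48*31+48)%997=539 -> [259, 539]
  L2: h(259,539)=(259*31+539)%997=592 -> [592]
  root=592
After append 75 (leaves=[39, 47, 48, 75]):
  L0: [39, 47, 48, 75]
  L1: h(39,47)=(39*31+47)%997=259 h(48,75)=(48*31+75)%997=566 -> [259, 566]
  L2: h(259,566)=(259*31+566)%997=619 -> [619]
  root=619
After append 44 (leaves=[39, 47, 48, 75, 44]):
  L0: [39, 47, 48, 75, 44]
  L1: h(39,47)=(39*31+47)%997=259 h(48,75)=(48*31+75)%997=566 h(44,44)=(44*31+44)%997=411 -> [259, 566, 411]
  L2: h(259,566)=(259*31+566)%997=619 h(411,411)=(411*31+411)%997=191 -> [619, 191]
  L3: h(619,191)=(619*31+191)%997=437 -> [437]
  root=437
After append 39 (leaves=[39, 47, 48, 75, 44, 39]):
  L0: [39, 47, 48, 75, 44, 39]
  L1: h(39,47)=(39*31+47)%997=259 h(48,75)=(48*31+75)%997=566 h(44,39)=(44*31+39)%997=406 -> [259, 566, 406]
  L2: h(259,566)=(259*31+566)%997=619 h(406,406)=(406*31+406)%997=31 -> [619, 31]
  L3: h(619,31)=(619*31+31)%997=277 -> [277]
  root=277

Answer: 39 259 592 619 437 277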